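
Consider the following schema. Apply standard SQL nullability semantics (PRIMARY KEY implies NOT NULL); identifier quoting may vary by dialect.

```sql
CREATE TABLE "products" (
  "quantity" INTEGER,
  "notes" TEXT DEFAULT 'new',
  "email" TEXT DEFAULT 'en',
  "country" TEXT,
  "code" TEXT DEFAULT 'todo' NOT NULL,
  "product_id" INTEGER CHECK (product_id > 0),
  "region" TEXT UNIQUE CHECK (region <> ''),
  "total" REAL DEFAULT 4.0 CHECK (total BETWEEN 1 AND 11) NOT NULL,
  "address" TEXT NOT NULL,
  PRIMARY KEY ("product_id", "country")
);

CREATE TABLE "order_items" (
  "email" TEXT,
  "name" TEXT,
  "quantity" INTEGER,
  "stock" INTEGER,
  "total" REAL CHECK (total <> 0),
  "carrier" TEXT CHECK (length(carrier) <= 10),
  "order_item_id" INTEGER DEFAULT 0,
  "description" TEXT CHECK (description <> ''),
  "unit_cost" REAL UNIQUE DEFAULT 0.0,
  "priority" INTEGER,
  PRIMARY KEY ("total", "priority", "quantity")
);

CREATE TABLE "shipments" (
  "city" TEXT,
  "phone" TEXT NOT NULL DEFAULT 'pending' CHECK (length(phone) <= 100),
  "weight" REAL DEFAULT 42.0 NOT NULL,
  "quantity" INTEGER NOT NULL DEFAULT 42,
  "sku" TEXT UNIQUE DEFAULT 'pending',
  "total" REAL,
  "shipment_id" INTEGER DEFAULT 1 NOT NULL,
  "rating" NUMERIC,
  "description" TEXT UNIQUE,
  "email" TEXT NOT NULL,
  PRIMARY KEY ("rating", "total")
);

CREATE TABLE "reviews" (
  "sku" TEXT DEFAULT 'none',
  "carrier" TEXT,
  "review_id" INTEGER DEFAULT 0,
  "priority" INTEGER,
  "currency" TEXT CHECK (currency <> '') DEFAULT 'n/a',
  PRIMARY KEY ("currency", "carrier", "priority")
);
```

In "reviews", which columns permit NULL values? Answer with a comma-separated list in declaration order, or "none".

sku, review_id

- sku: DEFAULT only fills an omitted column; an explicit NULL is still allowed → nullable.
- carrier: part of the PRIMARY KEY, which implies NOT NULL → not nullable.
- review_id: DEFAULT only fills an omitted column; an explicit NULL is still allowed → nullable.
- priority: part of the PRIMARY KEY, which implies NOT NULL → not nullable.
- currency: part of the PRIMARY KEY, which implies NOT NULL → not nullable.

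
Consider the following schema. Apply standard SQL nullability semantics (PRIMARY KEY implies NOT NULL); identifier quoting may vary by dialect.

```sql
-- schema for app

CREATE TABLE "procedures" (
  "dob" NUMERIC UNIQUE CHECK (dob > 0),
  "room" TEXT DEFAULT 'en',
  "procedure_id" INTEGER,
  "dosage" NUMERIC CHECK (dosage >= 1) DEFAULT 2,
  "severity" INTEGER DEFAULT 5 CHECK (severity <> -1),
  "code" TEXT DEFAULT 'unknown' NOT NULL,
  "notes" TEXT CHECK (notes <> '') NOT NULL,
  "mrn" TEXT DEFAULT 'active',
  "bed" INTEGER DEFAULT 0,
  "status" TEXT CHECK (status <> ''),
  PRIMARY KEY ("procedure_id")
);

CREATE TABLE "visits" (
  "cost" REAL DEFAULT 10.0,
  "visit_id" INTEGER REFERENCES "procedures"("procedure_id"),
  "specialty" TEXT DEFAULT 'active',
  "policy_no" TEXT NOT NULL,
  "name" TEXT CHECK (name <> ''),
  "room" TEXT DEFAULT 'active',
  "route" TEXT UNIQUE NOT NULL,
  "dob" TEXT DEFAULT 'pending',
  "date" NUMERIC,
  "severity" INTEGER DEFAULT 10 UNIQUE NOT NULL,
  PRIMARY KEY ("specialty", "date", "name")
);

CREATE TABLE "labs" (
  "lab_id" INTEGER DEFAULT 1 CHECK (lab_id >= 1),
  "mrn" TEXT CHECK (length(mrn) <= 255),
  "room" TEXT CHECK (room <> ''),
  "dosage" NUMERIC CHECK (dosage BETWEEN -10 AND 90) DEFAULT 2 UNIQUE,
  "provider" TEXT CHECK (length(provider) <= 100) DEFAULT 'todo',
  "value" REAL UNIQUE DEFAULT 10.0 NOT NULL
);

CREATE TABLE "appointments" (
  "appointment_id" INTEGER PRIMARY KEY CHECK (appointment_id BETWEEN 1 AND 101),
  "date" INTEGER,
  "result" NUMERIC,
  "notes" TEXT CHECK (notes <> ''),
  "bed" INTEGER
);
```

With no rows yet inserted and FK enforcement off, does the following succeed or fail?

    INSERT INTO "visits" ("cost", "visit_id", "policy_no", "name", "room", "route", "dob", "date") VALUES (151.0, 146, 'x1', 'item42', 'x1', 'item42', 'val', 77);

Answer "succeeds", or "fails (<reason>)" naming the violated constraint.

succeeds

NOT NULL columns: date is supplied; name is supplied; policy_no is supplied; route is supplied; severity defaults to 10; specialty defaults to 'active'.
CHECK constraints: 'item42' satisfies (name <> '').
No constraint is violated.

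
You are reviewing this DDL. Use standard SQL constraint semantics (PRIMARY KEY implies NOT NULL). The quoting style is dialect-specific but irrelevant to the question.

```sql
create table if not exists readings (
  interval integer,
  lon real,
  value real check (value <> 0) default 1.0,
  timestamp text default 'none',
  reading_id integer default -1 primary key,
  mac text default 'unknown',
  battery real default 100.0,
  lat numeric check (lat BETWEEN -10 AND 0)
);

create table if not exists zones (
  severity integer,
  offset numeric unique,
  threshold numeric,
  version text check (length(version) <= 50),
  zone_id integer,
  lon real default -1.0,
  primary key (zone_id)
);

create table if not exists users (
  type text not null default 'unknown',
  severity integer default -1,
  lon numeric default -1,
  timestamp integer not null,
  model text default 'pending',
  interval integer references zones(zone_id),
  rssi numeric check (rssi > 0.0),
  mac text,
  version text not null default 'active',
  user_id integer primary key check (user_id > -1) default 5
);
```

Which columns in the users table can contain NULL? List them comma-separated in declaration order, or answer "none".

severity, lon, model, interval, rssi, mac

- type: declared NOT NULL → not nullable.
- severity: DEFAULT only fills an omitted column; an explicit NULL is still allowed → nullable.
- lon: DEFAULT only fills an omitted column; an explicit NULL is still allowed → nullable.
- timestamp: declared NOT NULL → not nullable.
- model: DEFAULT only fills an omitted column; an explicit NULL is still allowed → nullable.
- interval: a foreign key column may be NULL unless separately constrained → nullable.
- rssi: CHECK does not forbid NULL (a CHECK constraint passes when its expression is NULL) → nullable.
- mac: no NOT NULL constraint applies → nullable.
- version: declared NOT NULL → not nullable.
- user_id: part of the PRIMARY KEY, which implies NOT NULL → not nullable.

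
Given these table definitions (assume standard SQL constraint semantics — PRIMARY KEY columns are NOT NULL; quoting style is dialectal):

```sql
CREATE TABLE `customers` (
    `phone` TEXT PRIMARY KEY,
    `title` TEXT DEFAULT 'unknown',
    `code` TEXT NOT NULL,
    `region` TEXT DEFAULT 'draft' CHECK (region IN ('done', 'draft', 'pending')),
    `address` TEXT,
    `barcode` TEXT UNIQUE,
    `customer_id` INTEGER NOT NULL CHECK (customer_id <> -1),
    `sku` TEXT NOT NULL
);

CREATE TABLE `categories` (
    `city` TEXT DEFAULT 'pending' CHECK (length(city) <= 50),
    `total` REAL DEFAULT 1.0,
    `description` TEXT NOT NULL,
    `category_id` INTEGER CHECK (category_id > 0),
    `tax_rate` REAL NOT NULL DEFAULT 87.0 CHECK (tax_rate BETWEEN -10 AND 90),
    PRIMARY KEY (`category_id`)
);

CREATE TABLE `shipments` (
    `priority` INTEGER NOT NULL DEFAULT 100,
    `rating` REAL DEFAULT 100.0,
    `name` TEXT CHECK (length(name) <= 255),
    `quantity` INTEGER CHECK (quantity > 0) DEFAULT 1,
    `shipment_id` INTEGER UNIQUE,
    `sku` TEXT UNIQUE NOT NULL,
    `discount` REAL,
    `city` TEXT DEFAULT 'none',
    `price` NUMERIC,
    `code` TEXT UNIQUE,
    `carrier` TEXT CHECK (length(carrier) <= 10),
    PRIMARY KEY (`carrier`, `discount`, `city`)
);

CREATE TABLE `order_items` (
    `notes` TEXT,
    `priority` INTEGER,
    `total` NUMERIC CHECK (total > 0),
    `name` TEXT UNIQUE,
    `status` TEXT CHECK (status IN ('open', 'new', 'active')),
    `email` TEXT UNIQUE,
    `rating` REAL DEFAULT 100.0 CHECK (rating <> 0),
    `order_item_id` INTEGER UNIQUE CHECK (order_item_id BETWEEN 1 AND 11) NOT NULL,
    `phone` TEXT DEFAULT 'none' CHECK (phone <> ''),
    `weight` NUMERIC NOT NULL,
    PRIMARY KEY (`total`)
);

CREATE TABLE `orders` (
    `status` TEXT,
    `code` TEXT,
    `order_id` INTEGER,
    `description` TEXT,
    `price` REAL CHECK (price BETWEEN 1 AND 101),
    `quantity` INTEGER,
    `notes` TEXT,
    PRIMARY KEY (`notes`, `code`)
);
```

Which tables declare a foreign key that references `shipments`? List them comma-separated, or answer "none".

none

No REFERENCES clause anywhere in the schema names shipments.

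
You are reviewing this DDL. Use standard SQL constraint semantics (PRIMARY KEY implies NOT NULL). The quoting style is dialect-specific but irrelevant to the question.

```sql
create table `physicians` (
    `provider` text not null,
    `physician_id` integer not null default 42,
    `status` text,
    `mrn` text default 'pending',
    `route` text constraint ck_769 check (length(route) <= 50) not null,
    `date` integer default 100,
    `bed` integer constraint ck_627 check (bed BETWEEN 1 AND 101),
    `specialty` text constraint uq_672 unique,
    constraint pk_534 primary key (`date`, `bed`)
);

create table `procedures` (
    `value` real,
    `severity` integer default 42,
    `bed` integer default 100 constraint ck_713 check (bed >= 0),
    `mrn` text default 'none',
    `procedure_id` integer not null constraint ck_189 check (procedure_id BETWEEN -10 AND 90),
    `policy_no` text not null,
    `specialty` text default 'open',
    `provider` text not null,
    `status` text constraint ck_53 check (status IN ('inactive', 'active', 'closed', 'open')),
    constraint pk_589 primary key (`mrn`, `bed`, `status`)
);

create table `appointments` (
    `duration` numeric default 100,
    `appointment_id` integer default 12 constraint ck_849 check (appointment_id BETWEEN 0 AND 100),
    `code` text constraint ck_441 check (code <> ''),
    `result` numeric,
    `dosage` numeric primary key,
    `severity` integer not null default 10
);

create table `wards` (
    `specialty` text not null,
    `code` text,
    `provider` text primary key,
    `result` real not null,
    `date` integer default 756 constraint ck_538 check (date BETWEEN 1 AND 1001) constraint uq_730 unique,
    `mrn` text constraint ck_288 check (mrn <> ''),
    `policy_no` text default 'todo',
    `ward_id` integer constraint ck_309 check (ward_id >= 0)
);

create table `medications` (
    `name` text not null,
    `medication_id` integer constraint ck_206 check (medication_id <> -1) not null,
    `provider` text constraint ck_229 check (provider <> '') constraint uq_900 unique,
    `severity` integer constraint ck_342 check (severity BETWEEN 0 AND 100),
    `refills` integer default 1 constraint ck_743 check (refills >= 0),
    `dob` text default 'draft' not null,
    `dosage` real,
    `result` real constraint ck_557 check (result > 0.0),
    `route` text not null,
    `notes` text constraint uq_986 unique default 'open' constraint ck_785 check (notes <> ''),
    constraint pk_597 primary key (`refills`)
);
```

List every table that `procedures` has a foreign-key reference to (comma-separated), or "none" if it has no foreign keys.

No column in procedures has a REFERENCES clause.

none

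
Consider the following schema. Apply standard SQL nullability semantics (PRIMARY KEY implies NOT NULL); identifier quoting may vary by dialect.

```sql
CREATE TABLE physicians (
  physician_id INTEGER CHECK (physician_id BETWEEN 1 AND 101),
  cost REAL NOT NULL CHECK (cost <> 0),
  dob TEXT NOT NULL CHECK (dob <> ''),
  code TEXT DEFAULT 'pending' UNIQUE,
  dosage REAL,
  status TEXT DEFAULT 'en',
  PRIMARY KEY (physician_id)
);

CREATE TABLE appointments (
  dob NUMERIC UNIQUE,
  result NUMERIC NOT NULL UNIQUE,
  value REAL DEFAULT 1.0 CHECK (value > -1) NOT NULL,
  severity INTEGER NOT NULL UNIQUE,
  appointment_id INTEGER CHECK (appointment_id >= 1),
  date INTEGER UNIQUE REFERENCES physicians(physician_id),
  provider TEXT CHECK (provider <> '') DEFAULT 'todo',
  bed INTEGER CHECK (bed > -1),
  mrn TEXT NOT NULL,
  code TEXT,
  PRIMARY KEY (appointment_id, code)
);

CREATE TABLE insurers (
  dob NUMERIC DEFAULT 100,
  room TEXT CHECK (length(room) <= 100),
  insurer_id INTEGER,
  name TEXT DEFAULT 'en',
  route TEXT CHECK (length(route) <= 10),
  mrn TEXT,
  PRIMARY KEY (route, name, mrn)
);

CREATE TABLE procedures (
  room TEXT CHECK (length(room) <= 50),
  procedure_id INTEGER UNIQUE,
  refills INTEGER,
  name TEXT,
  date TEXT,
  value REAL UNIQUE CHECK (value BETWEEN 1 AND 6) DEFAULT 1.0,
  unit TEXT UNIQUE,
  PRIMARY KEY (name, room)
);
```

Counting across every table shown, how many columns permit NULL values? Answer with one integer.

15

physicians: 3 nullable (code, dosage, status — PK (physician_id) and explicit NOT NULL columns excluded).
appointments: 4 nullable (dob, date, provider, bed — PK (appointment_id, code) and explicit NOT NULL columns excluded).
insurers: 3 nullable (dob, room, insurer_id — PK (route, name, mrn) and explicit NOT NULL columns excluded).
procedures: 5 nullable (procedure_id, refills, date, value, unit — PK (name, room) and explicit NOT NULL columns excluded).
Total: 3 + 4 + 3 + 5 = 15.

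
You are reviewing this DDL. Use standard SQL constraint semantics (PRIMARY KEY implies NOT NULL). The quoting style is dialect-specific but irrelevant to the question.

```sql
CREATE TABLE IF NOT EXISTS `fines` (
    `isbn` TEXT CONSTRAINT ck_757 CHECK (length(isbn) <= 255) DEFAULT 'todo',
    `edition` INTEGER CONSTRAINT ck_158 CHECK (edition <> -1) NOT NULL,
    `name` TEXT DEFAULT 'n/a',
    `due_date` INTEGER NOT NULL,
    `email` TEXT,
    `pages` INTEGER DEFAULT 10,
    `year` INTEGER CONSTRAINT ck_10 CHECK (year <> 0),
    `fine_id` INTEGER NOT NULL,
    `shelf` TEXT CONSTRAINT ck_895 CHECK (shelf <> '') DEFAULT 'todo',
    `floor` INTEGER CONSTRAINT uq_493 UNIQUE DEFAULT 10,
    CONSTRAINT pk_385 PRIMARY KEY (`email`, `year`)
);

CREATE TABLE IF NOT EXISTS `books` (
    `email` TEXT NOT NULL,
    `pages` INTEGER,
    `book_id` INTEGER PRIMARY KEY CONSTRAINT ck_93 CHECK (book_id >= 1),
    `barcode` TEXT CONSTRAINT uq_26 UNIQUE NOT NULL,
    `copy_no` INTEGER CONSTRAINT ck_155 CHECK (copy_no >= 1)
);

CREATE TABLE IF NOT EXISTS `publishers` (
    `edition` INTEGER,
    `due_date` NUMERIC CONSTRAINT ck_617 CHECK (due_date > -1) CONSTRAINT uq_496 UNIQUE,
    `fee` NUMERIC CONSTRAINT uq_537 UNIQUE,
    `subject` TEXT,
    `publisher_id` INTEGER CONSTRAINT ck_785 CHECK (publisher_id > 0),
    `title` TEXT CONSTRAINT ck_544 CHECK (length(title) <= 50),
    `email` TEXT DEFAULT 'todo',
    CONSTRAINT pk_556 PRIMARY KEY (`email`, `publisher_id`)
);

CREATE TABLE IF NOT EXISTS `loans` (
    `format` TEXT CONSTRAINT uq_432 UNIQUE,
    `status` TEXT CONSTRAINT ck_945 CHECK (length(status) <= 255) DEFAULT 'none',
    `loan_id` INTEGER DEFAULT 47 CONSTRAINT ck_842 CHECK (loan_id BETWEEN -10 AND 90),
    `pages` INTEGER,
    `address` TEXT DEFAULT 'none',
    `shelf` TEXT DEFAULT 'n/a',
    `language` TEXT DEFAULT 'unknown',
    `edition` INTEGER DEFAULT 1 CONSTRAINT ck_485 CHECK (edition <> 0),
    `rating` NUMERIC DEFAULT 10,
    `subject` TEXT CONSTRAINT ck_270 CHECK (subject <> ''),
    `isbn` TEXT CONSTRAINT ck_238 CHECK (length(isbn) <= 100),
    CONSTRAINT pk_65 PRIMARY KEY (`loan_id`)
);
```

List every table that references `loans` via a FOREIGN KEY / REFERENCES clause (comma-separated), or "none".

No REFERENCES clause anywhere in the schema names loans.

none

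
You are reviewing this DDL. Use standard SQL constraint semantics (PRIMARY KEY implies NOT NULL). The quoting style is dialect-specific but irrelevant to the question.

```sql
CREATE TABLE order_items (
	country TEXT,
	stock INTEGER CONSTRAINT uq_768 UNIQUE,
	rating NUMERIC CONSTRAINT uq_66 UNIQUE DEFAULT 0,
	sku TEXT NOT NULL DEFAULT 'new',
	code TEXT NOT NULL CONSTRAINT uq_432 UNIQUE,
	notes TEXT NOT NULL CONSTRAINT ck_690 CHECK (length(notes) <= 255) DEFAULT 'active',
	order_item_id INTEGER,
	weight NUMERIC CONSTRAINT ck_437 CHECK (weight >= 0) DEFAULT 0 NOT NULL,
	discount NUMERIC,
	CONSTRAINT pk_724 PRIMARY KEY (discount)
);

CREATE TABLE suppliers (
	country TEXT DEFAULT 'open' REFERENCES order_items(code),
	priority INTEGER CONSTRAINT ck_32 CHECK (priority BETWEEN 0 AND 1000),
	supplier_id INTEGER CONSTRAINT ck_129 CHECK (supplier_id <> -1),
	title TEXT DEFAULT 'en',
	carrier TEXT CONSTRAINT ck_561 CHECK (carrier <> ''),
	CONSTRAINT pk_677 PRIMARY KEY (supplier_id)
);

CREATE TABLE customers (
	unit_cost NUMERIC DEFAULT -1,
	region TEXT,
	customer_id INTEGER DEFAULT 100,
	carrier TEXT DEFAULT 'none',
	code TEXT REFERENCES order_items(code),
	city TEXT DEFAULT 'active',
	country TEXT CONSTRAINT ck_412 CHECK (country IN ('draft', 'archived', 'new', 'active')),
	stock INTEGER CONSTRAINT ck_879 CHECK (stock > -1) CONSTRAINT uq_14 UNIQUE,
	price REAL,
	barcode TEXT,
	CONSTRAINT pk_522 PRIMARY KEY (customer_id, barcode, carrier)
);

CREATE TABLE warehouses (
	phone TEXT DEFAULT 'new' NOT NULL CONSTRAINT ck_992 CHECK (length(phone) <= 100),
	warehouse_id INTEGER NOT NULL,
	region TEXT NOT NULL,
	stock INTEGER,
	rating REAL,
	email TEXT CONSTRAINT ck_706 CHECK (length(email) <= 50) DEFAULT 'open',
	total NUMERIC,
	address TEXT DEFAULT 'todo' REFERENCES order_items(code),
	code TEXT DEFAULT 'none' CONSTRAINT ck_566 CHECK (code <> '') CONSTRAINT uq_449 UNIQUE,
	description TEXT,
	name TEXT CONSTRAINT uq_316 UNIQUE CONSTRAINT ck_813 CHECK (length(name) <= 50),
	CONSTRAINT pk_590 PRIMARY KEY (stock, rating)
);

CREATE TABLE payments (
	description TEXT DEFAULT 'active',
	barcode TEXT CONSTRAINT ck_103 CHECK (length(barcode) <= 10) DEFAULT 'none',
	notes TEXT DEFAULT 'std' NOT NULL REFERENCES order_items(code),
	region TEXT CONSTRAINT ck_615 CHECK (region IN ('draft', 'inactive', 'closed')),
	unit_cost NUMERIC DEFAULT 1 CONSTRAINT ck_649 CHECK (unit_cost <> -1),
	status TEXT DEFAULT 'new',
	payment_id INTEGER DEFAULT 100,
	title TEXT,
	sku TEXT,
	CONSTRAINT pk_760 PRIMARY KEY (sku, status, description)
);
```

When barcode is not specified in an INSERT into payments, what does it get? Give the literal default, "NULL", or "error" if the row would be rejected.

'none'

barcode has an explicit DEFAULT 'none'.
When the column is omitted from an INSERT, that default is used.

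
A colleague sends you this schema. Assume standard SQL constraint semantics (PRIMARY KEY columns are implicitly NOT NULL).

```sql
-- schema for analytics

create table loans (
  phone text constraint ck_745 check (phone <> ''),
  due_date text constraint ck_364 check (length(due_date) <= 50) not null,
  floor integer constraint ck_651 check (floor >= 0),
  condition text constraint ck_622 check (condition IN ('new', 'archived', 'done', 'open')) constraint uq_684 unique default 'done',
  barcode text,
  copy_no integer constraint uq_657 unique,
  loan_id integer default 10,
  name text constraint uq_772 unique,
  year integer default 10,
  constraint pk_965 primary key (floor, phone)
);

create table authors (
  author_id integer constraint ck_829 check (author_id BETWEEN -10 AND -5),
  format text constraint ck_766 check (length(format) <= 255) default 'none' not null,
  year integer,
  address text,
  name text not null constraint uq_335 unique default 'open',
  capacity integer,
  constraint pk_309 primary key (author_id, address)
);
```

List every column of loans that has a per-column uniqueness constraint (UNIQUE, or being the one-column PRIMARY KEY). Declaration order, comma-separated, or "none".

condition, copy_no, name

- phone: part of a composite PRIMARY KEY — only the tuple is unique, not this column on its own.
- due_date: no UNIQUE or single-column PK constraint.
- floor: part of a composite PRIMARY KEY — only the tuple is unique, not this column on its own.
- condition: declared UNIQUE → unique.
- barcode: no UNIQUE or single-column PK constraint.
- copy_no: declared UNIQUE → unique.
- loan_id: no UNIQUE or single-column PK constraint.
- name: declared UNIQUE → unique.
- year: no UNIQUE or single-column PK constraint.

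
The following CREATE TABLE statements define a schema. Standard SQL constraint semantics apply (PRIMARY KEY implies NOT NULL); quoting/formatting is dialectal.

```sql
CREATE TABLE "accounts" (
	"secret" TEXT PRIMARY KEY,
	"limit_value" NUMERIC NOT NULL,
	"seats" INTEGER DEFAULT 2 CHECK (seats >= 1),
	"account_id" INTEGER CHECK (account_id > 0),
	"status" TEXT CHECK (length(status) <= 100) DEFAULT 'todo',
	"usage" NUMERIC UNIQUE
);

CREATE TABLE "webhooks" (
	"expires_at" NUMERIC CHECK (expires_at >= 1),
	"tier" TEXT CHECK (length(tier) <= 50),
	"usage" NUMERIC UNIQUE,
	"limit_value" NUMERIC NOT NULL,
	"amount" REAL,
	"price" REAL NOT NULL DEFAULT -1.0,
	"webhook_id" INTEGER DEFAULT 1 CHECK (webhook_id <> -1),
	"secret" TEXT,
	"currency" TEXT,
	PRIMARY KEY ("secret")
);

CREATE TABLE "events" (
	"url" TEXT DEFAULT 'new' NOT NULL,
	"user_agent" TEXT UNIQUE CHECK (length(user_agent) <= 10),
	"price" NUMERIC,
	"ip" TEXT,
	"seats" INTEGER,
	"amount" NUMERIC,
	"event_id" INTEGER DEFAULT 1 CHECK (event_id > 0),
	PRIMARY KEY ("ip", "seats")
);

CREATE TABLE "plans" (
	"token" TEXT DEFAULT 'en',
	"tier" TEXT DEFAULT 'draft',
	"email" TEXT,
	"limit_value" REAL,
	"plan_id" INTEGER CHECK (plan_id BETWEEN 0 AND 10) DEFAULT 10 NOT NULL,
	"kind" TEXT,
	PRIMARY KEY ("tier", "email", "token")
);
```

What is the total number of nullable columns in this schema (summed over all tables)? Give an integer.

accounts: 4 nullable (seats, account_id, status, usage — PK (secret) and explicit NOT NULL columns excluded).
webhooks: 6 nullable (expires_at, tier, usage, amount, webhook_id, currency — PK (secret) and explicit NOT NULL columns excluded).
events: 4 nullable (user_agent, price, amount, event_id — PK (ip, seats) and explicit NOT NULL columns excluded).
plans: 2 nullable (limit_value, kind — PK (tier, email, token) and explicit NOT NULL columns excluded).
Total: 4 + 6 + 4 + 2 = 16.

16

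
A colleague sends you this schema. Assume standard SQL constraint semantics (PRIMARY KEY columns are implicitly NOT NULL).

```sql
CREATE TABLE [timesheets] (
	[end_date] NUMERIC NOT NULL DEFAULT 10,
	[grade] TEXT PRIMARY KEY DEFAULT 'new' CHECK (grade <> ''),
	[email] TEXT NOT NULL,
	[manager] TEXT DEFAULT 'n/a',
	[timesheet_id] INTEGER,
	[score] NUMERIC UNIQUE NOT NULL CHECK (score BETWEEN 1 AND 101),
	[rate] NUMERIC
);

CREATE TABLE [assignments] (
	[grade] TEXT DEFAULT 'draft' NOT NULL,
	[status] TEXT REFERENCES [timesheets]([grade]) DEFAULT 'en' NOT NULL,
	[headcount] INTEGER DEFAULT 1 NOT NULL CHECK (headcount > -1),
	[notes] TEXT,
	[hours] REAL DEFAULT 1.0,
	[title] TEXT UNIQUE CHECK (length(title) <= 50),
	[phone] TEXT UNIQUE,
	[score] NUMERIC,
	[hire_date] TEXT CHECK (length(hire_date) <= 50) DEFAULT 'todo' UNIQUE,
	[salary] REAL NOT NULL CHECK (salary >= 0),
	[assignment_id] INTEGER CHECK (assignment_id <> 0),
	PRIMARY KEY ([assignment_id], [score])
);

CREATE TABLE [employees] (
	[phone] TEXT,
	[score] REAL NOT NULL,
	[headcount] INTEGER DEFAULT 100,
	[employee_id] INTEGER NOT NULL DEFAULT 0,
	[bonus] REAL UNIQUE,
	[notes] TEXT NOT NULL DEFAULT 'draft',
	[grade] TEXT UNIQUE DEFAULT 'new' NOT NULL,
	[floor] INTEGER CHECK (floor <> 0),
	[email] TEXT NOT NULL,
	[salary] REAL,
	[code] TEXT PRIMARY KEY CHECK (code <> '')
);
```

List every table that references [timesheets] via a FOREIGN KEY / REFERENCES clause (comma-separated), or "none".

- assignments.status references timesheets(grade).

assignments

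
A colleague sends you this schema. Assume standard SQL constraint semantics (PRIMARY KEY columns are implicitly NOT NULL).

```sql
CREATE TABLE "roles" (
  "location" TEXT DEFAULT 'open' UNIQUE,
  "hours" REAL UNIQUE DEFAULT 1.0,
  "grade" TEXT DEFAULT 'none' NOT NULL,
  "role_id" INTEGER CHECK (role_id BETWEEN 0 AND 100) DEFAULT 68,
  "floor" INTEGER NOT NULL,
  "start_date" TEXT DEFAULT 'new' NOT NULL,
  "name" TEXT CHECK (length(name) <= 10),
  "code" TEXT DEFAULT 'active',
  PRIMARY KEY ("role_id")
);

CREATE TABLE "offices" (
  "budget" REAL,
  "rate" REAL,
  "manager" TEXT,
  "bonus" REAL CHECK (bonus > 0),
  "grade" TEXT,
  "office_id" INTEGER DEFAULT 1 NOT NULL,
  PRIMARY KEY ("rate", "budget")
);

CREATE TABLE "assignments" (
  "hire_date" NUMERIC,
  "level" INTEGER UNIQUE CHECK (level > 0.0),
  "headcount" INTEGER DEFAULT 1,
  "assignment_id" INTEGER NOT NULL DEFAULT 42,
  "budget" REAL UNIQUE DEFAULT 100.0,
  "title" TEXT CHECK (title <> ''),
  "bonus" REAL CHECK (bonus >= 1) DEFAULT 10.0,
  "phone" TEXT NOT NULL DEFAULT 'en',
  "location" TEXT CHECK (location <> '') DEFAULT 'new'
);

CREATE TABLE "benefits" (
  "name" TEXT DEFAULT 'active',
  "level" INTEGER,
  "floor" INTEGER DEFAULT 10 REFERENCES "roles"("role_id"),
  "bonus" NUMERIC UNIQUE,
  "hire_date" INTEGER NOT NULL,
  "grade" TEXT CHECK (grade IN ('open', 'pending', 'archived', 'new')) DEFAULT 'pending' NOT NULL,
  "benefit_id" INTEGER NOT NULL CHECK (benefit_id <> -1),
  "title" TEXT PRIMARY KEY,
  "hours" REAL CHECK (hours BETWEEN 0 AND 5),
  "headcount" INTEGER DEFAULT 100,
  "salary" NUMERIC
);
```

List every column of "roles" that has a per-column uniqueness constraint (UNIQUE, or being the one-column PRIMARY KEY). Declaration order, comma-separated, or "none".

- location: declared UNIQUE → unique.
- hours: declared UNIQUE → unique.
- grade: no UNIQUE or single-column PK constraint.
- role_id: single-column PRIMARY KEY → unique.
- floor: no UNIQUE or single-column PK constraint.
- start_date: no UNIQUE or single-column PK constraint.
- name: no UNIQUE or single-column PK constraint.
- code: no UNIQUE or single-column PK constraint.

location, hours, role_id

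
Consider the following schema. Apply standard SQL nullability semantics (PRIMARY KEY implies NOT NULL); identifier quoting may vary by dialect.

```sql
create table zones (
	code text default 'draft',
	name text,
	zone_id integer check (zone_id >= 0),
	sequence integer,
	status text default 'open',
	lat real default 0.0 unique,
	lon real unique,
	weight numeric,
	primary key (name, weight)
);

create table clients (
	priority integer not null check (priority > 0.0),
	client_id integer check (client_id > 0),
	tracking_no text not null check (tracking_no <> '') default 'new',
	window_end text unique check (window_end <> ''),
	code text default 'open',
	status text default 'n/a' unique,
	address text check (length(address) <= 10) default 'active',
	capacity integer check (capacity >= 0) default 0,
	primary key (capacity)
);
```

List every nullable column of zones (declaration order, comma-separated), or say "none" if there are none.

code, zone_id, sequence, status, lat, lon

- code: DEFAULT only fills an omitted column; an explicit NULL is still allowed → nullable.
- name: part of the PRIMARY KEY, which implies NOT NULL → not nullable.
- zone_id: CHECK does not forbid NULL (a CHECK constraint passes when its expression is NULL) → nullable.
- sequence: no NOT NULL constraint applies → nullable.
- status: DEFAULT only fills an omitted column; an explicit NULL is still allowed → nullable.
- lat: UNIQUE does not imply NOT NULL → nullable.
- lon: UNIQUE does not imply NOT NULL → nullable.
- weight: part of the PRIMARY KEY, which implies NOT NULL → not nullable.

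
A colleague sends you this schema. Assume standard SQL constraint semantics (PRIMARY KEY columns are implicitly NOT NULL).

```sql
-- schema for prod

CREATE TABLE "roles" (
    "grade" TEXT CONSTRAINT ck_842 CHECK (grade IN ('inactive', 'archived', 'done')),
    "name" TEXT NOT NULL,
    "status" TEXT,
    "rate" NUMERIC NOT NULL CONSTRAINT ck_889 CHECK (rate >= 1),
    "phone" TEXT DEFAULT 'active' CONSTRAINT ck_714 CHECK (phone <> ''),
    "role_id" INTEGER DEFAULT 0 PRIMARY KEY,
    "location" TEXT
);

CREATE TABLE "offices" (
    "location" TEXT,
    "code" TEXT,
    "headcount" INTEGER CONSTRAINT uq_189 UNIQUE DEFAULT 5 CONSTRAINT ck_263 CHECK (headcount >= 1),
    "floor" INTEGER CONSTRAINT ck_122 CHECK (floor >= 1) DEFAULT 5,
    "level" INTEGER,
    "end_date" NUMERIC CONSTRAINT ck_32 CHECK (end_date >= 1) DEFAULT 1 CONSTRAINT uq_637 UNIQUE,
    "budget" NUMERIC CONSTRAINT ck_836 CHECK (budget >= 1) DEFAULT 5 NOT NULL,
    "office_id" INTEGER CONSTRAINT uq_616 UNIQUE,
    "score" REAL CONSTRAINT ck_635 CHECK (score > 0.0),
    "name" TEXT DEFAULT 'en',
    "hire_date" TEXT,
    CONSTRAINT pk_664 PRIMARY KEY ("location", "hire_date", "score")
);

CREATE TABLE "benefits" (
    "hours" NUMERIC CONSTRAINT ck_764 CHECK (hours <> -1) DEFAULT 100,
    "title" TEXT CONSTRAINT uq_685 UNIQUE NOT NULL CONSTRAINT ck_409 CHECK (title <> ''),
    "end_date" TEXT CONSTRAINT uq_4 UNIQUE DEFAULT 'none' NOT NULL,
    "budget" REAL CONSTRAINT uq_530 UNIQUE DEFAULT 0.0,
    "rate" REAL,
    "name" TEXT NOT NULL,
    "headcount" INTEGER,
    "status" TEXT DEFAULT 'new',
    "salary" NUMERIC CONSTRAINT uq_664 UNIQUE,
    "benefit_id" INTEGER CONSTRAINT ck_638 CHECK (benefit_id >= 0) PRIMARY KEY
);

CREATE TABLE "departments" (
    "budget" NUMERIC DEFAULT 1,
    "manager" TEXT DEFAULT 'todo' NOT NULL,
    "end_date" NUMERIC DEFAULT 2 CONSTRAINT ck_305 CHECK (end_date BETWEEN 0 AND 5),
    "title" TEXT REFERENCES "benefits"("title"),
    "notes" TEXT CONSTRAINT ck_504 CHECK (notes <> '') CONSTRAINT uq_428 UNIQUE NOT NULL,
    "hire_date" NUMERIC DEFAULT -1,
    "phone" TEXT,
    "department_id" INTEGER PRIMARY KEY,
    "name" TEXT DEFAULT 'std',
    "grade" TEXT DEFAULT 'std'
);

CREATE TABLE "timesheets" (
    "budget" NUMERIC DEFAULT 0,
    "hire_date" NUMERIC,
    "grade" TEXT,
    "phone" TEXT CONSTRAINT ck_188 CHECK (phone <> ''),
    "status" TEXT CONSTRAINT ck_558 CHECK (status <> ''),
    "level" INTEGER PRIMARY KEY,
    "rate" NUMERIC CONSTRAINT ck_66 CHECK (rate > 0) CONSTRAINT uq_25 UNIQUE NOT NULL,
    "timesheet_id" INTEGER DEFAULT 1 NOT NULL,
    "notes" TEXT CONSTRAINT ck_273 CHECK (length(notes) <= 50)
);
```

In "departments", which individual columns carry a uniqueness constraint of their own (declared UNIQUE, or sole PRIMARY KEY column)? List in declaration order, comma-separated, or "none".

- budget: no UNIQUE or single-column PK constraint.
- manager: no UNIQUE or single-column PK constraint.
- end_date: no UNIQUE or single-column PK constraint.
- title: no UNIQUE or single-column PK constraint.
- notes: declared UNIQUE → unique.
- hire_date: no UNIQUE or single-column PK constraint.
- phone: no UNIQUE or single-column PK constraint.
- department_id: single-column PRIMARY KEY → unique.
- name: no UNIQUE or single-column PK constraint.
- grade: no UNIQUE or single-column PK constraint.

notes, department_id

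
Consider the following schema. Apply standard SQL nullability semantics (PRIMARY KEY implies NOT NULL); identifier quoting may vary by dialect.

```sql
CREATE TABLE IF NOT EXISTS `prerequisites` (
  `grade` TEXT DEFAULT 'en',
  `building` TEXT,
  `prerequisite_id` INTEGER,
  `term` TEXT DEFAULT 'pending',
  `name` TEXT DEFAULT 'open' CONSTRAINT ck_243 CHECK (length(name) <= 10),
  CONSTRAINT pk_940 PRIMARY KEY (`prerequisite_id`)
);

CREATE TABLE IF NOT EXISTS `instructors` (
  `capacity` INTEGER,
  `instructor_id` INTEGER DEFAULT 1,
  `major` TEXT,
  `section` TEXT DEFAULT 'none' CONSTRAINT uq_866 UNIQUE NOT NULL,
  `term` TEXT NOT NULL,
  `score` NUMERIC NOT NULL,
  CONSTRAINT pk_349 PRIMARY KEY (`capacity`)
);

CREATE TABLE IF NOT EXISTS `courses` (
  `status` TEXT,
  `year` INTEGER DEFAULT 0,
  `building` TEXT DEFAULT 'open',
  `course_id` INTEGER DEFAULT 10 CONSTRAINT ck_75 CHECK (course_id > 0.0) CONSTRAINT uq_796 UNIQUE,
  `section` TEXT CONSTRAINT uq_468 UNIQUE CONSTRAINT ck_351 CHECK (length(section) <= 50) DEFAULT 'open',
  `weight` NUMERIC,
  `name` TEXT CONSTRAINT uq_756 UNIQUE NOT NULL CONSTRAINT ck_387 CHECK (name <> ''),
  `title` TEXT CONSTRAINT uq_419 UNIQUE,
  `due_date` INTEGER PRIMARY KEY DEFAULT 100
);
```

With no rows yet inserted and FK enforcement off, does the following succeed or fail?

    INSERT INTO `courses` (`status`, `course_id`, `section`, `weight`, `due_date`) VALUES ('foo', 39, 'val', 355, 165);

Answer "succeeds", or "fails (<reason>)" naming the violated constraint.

name is omitted from the column list and has no DEFAULT, so it would receive NULL.
But name is declared NOT NULL.

fails (NOT NULL on name)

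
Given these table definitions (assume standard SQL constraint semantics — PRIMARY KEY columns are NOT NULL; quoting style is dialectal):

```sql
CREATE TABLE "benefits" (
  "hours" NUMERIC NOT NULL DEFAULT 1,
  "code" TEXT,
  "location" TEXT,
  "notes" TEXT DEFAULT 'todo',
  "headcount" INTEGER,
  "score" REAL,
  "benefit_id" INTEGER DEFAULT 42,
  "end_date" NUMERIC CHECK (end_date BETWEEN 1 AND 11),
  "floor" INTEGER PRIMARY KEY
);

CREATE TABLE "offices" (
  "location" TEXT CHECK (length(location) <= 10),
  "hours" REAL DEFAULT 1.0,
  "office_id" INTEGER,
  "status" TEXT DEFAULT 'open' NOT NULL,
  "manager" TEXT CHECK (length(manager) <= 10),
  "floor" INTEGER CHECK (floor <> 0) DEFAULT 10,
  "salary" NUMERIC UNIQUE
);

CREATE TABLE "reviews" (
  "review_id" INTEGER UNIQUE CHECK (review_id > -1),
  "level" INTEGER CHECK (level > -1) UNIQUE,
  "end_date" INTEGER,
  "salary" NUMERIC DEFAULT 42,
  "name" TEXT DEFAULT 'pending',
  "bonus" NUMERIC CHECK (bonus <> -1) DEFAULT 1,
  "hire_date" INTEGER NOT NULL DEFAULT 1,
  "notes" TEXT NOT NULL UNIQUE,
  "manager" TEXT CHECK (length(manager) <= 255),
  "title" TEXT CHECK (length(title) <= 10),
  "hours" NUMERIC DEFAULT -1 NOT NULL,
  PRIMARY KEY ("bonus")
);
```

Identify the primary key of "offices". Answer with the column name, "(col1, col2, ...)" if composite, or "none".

No column is declared PRIMARY KEY inline, and there is no table-level PRIMARY KEY clause in offices.

none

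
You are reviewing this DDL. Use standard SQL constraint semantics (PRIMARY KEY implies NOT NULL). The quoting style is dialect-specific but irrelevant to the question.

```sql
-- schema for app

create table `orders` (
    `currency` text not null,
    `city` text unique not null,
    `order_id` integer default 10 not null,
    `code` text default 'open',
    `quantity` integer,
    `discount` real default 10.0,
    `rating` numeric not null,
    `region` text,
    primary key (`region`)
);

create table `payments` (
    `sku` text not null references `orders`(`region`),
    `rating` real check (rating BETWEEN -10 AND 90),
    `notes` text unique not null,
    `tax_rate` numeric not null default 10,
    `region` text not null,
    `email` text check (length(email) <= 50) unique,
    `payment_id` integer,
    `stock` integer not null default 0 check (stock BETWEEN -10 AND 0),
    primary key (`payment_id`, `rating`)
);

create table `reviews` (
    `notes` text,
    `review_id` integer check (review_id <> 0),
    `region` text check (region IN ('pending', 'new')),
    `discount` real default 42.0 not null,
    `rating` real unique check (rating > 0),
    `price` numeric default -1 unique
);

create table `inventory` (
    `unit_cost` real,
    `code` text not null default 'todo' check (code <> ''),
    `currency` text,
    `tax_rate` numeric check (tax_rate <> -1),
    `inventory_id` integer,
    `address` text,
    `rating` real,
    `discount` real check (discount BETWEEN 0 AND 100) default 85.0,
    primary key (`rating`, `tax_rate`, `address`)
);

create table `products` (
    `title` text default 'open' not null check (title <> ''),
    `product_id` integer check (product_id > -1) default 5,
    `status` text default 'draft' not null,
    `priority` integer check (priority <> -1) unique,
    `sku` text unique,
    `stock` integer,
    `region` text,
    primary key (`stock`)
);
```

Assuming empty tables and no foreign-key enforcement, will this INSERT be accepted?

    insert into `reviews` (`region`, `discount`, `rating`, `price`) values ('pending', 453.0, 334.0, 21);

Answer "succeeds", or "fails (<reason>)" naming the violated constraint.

succeeds

NOT NULL columns: discount is supplied.
CHECK constraints: 'pending' satisfies (region IN ('pending', 'new')); 334.0 satisfies (rating > 0).
No constraint is violated.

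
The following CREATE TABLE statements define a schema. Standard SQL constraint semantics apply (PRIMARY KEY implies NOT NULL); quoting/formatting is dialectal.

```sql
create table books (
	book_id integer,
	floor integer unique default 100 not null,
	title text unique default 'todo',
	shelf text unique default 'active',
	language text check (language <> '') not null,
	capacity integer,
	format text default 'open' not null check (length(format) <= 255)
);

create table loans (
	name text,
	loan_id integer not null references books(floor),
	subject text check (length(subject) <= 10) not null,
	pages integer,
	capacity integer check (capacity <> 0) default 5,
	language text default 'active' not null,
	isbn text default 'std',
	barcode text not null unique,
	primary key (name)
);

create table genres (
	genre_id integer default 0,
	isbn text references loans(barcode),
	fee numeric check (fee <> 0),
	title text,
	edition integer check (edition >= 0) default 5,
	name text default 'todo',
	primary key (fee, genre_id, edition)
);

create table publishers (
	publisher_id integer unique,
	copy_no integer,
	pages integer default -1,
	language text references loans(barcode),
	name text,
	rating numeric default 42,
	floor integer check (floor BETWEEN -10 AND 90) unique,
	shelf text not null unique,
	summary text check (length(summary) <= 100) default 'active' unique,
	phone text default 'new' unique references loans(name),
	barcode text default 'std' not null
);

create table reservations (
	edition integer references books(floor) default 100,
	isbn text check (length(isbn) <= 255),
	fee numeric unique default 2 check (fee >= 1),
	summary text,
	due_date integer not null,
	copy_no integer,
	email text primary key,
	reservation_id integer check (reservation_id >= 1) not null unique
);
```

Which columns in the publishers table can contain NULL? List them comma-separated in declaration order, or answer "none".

- publisher_id: UNIQUE does not imply NOT NULL → nullable.
- copy_no: no NOT NULL constraint applies → nullable.
- pages: DEFAULT only fills an omitted column; an explicit NULL is still allowed → nullable.
- language: a foreign key column may be NULL unless separately constrained → nullable.
- name: no NOT NULL constraint applies → nullable.
- rating: DEFAULT only fills an omitted column; an explicit NULL is still allowed → nullable.
- floor: CHECK does not forbid NULL (a CHECK constraint passes when its expression is NULL) → nullable.
- shelf: declared NOT NULL → not nullable.
- summary: CHECK does not forbid NULL (a CHECK constraint passes when its expression is NULL) → nullable.
- phone: a foreign key column may be NULL unless separately constrained → nullable.
- barcode: declared NOT NULL → not nullable.

publisher_id, copy_no, pages, language, name, rating, floor, summary, phone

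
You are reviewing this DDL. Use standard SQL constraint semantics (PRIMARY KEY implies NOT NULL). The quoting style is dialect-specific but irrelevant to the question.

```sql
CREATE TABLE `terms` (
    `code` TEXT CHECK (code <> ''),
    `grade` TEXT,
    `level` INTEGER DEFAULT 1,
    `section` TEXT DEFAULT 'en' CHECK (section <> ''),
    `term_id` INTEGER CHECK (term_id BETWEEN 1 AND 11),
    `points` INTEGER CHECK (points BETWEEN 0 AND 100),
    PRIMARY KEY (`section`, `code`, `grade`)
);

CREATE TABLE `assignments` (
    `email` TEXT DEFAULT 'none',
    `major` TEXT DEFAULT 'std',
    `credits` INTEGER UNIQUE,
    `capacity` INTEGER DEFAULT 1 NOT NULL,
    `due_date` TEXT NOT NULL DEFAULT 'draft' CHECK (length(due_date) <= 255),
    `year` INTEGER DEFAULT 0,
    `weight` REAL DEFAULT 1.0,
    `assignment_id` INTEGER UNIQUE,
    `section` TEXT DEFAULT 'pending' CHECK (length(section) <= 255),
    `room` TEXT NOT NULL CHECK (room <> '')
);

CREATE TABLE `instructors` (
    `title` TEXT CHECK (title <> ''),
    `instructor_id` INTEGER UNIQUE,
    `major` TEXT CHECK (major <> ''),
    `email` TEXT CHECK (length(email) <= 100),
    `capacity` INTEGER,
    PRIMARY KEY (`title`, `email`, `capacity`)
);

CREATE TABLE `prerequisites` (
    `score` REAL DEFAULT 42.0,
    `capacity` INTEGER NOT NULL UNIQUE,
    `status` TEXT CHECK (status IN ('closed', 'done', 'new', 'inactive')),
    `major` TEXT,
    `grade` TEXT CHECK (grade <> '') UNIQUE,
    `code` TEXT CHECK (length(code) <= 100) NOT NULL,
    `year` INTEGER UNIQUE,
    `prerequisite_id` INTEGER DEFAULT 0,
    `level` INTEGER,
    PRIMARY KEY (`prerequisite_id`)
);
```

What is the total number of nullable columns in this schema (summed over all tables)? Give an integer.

terms: 3 nullable (level, term_id, points — PK (section, code, grade) and explicit NOT NULL columns excluded).
assignments: 7 nullable (email, major, credits, year, weight, assignment_id, section — PK none and explicit NOT NULL columns excluded).
instructors: 2 nullable (instructor_id, major — PK (title, email, capacity) and explicit NOT NULL columns excluded).
prerequisites: 6 nullable (score, status, major, grade, year, level — PK (prerequisite_id) and explicit NOT NULL columns excluded).
Total: 3 + 7 + 2 + 6 = 18.

18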